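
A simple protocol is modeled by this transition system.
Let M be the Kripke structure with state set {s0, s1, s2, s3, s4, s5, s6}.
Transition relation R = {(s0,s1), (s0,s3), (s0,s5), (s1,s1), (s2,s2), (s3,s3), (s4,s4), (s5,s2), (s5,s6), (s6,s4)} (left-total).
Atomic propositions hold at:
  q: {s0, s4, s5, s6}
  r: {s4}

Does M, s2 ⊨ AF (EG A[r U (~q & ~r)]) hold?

Yes

Sat(~q) = {s1, s2, s3}
Sat(~r) = {s0, s1, s2, s3, s5, s6}
Sat(~q & ~r) = {s1, s2, s3}
A[r U (~q & ~r)]: least fixpoint, start Z0 = Sat((~q & ~r)) = {s1, s2, s3}, add states in Sat(r) with every successor in Z. Already a fixed point.
Sat(A[r U (~q & ~r)]) = {s1, s2, s3}
EG A[r U (~q & ~r)]: greatest fixpoint, start Z0 = {s1, s2, s3}, keep only states in Sat with some successor in Z. Already a fixed point.
Sat(EG A[r U (~q & ~r)]) = {s1, s2, s3}
AF (EG A[r U (~q & ~r)]): least fixpoint, start Z0 = {s1, s2, s3}, add states with every successor in Z. Already a fixed point.
Sat(AF (EG A[r U (~q & ~r)])) = {s1, s2, s3}
s2 ∈ Sat(AF (EG A[r U (~q & ~r)])) = {s1, s2, s3}, so the formula holds at s2.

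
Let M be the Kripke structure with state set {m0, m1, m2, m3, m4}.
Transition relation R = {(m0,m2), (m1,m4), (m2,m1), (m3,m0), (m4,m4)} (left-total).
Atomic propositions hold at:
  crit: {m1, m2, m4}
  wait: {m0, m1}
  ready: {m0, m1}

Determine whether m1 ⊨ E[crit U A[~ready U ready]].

Yes

Sat(~ready) = {m2, m3, m4}
A[~ready U ready]: least fixpoint, start Z0 = Sat(ready) = {m0, m1}, add states in Sat(~ready) with every successor in Z. Z1 = {m0, m1, m2, m3}; fixed.
Sat(A[~ready U ready]) = {m0, m1, m2, m3}
E[crit U A[~ready U ready]]: least fixpoint, start Z0 = Sat(A[~ready U ready]) = {m0, m1, m2, m3}, add states in Sat(crit) with some successor in Z. Already a fixed point.
Sat(E[crit U A[~ready U ready]]) = {m0, m1, m2, m3}
m1 ∈ Sat(E[crit U A[~ready U ready]]) = {m0, m1, m2, m3}, so the formula holds at m1.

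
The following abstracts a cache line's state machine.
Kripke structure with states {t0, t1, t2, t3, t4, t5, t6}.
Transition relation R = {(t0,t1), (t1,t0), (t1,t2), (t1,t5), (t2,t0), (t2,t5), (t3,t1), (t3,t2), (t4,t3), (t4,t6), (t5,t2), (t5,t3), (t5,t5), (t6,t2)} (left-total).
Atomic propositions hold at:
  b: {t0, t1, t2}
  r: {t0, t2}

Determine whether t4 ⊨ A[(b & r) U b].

No

Sat(b & r) = {t0, t2}
A[(b & r) U b]: least fixpoint, start Z0 = Sat(b) = {t0, t1, t2}, add states in Sat(b & r) with every successor in Z. Already a fixed point.
Sat(A[(b & r) U b]) = {t0, t1, t2}
t4 ∉ Sat(A[(b & r) U b]) = {t0, t1, t2}, so the formula does not hold at t4.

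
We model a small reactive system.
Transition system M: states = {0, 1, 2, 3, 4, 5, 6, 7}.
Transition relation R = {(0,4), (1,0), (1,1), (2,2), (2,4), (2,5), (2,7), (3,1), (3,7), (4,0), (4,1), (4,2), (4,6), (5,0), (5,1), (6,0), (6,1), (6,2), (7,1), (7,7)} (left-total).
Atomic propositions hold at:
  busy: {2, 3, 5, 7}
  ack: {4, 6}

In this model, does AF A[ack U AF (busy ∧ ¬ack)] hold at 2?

Yes

Sat(¬ack) = {0, 1, 2, 3, 5, 7}
Sat(busy ∧ ¬ack) = {2, 3, 5, 7}
AF (busy ∧ ¬ack): least fixpoint, start Z0 = {2, 3, 5, 7}, add states with every successor in Z. Already a fixed point.
Sat(AF (busy ∧ ¬ack)) = {2, 3, 5, 7}
A[ack U AF (busy ∧ ¬ack)]: least fixpoint, start Z0 = Sat(AF (busy ∧ ¬ack)) = {2, 3, 5, 7}, add states in Sat(ack) with every successor in Z. Already a fixed point.
Sat(A[ack U AF (busy ∧ ¬ack)]) = {2, 3, 5, 7}
AF A[ack U AF (busy ∧ ¬ack)]: least fixpoint, start Z0 = {2, 3, 5, 7}, add states with every successor in Z. Already a fixed point.
Sat(AF A[ack U AF (busy ∧ ¬ack)]) = {2, 3, 5, 7}
2 ∈ Sat(AF A[ack U AF (busy ∧ ¬ack)]) = {2, 3, 5, 7}, so the formula holds at 2.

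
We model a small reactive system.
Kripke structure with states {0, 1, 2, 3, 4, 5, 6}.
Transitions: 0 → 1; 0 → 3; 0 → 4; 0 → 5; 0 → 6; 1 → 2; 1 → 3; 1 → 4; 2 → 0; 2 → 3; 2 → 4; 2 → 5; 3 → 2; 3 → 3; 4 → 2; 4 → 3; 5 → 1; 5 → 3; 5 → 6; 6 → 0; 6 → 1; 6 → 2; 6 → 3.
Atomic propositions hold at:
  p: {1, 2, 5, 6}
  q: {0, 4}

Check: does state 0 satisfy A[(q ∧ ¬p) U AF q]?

Sat(¬p) = {0, 3, 4}
Sat(q ∧ ¬p) = {0, 4}
AF q: least fixpoint, start Z0 = {0, 4}, add states with every successor in Z. Already a fixed point.
Sat(AF q) = {0, 4}
A[(q ∧ ¬p) U AF q]: least fixpoint, start Z0 = Sat(AF q) = {0, 4}, add states in Sat(q ∧ ¬p) with every successor in Z. Already a fixed point.
Sat(A[(q ∧ ¬p) U AF q]) = {0, 4}
0 ∈ Sat(A[(q ∧ ¬p) U AF q]) = {0, 4}, so the formula holds at 0.

Yes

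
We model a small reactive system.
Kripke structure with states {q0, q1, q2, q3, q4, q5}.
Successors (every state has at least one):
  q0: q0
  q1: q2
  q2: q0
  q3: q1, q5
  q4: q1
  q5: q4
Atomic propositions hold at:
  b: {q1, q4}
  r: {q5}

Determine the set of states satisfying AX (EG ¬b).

Sat(¬b) = {q0, q2, q3, q5}
EG ¬b: greatest fixpoint, start Z0 = {q0, q2, q3, q5}, keep only states in Sat with some successor in Z. Z1 = {q0, q2, q3}; Z2 = {q0, q2}; fixed.
Sat(EG ¬b) = {q0, q2}
Sat(AX (EG ¬b)) = {s : every successor in {q0, q2}} = {q0, q1, q2}

{q0, q1, q2}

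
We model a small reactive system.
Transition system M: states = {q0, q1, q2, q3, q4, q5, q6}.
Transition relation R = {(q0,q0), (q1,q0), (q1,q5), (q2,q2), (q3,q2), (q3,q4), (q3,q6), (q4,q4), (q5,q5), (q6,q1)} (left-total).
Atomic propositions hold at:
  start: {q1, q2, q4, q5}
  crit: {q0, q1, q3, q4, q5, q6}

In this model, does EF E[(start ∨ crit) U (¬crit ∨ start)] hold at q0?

No

Sat(start ∨ crit) = {q0, q1, q2, q3, q4, q5, q6}
Sat(¬crit) = {q2}
Sat(¬crit ∨ start) = {q1, q2, q4, q5}
E[(start ∨ crit) U (¬crit ∨ start)]: least fixpoint, start Z0 = Sat((¬crit ∨ start)) = {q1, q2, q4, q5}, add states in Sat(start ∨ crit) with some successor in Z. Z1 = {q1, q2, q3, q4, q5, q6}; fixed.
Sat(E[(start ∨ crit) U (¬crit ∨ start)]) = {q1, q2, q3, q4, q5, q6}
EF E[(start ∨ crit) U (¬crit ∨ start)]: least fixpoint, start Z0 = {q1, q2, q3, q4, q5, q6}, add states with some successor in Z. Already a fixed point.
Sat(EF E[(start ∨ crit) U (¬crit ∨ start)]) = {q1, q2, q3, q4, q5, q6}
q0 ∉ Sat(EF E[(start ∨ crit) U (¬crit ∨ start)]) = {q1, q2, q3, q4, q5, q6}, so the formula does not hold at q0.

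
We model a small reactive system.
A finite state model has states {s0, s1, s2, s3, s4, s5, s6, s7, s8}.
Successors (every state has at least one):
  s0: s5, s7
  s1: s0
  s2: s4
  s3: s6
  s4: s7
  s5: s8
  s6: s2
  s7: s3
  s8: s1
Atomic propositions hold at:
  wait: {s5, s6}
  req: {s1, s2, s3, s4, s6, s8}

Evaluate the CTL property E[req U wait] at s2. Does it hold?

No

E[req U wait]: least fixpoint, start Z0 = Sat(wait) = {s5, s6}, add states in Sat(req) with some successor in Z. Z1 = {s3, s5, s6}; fixed.
Sat(E[req U wait]) = {s3, s5, s6}
s2 ∉ Sat(E[req U wait]) = {s3, s5, s6}, so the formula does not hold at s2.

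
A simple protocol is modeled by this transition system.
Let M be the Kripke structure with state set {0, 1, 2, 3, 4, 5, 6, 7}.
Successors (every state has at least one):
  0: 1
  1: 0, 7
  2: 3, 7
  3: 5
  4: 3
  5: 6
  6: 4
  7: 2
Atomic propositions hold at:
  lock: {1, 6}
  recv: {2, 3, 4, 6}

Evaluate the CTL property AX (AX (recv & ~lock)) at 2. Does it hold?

Sat(~lock) = {0, 2, 3, 4, 5, 7}
Sat(recv & ~lock) = {2, 3, 4}
Sat(AX (recv & ~lock)) = {s : every successor in {2, 3, 4}} = {4, 6, 7}
Sat(AX (AX (recv & ~lock))) = {s : every successor in {4, 6, 7}} = {5, 6}
2 ∉ Sat(AX (AX (recv & ~lock))) = {5, 6}, so the formula does not hold at 2.

No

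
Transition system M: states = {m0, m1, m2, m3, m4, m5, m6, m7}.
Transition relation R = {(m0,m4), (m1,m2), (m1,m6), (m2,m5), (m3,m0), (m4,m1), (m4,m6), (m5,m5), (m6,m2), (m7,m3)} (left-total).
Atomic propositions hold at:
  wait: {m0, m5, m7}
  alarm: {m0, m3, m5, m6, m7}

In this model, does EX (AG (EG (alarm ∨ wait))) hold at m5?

Sat(alarm ∨ wait) = {m0, m3, m5, m6, m7}
EG (alarm ∨ wait): greatest fixpoint, start Z0 = {m0, m3, m5, m6, m7}, keep only states in Sat with some successor in Z. Z1 = {m3, m5, m7}; Z2 = {m5, m7}; Z3 = {m5}; fixed.
Sat(EG (alarm ∨ wait)) = {m5}
AG (EG (alarm ∨ wait)): greatest fixpoint, start Z0 = {m5}, keep only states in Sat with every successor in Z. Already a fixed point.
Sat(AG (EG (alarm ∨ wait))) = {m5}
Sat(EX (AG (EG (alarm ∨ wait)))) = {s : some successor in {m5}} = {m2, m5}
m5 ∈ Sat(EX (AG (EG (alarm ∨ wait)))) = {m2, m5}, so the formula holds at m5.

Yes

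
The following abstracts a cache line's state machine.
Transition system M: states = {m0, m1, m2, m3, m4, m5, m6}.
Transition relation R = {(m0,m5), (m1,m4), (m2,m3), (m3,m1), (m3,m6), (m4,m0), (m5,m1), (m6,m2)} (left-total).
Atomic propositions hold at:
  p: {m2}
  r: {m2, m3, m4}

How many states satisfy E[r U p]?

E[r U p]: least fixpoint, start Z0 = Sat(p) = {m2}, add states in Sat(r) with some successor in Z. Already a fixed point.
Sat(E[r U p]) = {m2}
|Sat(E[r U p])| = |{m2}| = 1.

1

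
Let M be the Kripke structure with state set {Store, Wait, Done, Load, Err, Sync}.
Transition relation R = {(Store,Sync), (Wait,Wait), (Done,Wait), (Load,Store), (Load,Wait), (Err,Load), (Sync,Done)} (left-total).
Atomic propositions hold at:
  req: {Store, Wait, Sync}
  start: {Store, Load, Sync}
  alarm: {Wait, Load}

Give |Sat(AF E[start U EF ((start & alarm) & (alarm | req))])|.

Sat(start & alarm) = {Load}
Sat(alarm | req) = {Store, Wait, Load, Sync}
Sat((start & alarm) & (alarm | req)) = {Load}
EF ((start & alarm) & (alarm | req)): least fixpoint, start Z0 = {Load}, add states with some successor in Z. Z1 = {Load, Err}; fixed.
Sat(EF ((start & alarm) & (alarm | req))) = {Load, Err}
E[start U EF ((start & alarm) & (alarm | req))]: least fixpoint, start Z0 = Sat(EF ((start & alarm) & (alarm | req))) = {Load, Err}, add states in Sat(start) with some successor in Z. Already a fixed point.
Sat(E[start U EF ((start & alarm) & (alarm | req))]) = {Load, Err}
AF E[start U EF ((start & alarm) & (alarm | req))]: least fixpoint, start Z0 = {Load, Err}, add states with every successor in Z. Already a fixed point.
Sat(AF E[start U EF ((start & alarm) & (alarm | req))]) = {Load, Err}
|Sat(AF E[start U EF ((start & alarm) & (alarm | req))])| = |{Load, Err}| = 2.

2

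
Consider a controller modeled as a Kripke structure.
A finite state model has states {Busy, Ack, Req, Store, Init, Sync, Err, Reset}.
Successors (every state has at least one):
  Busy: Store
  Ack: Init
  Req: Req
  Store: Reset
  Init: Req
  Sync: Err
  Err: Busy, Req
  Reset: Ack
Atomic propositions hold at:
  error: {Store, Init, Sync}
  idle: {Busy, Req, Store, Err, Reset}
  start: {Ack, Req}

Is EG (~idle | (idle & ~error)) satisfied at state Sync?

Sat(~idle) = {Ack, Init, Sync}
Sat(~error) = {Busy, Ack, Req, Err, Reset}
Sat(idle & ~error) = {Busy, Req, Err, Reset}
Sat(~idle | (idle & ~error)) = {Busy, Ack, Req, Init, Sync, Err, Reset}
EG (~idle | (idle & ~error)): greatest fixpoint, start Z0 = {Busy, Ack, Req, Init, Sync, Err, Reset}, keep only states in Sat with some successor in Z. Z1 = {Ack, Req, Init, Sync, Err, Reset}; fixed.
Sat(EG (~idle | (idle & ~error))) = {Ack, Req, Init, Sync, Err, Reset}
Sync ∈ Sat(EG (~idle | (idle & ~error))) = {Ack, Req, Init, Sync, Err, Reset}, so the formula holds at Sync.

Yes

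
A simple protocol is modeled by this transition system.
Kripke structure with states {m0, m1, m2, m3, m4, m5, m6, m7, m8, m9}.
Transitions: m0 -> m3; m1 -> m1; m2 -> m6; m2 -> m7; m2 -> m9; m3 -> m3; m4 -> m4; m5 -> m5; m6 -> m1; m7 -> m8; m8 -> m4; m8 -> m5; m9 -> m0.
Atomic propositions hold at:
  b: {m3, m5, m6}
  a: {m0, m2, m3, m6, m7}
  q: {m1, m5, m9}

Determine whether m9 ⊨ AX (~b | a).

Sat(~b) = {m0, m1, m2, m4, m7, m8, m9}
Sat(~b | a) = {m0, m1, m2, m3, m4, m6, m7, m8, m9}
Sat(AX (~b | a)) = {s : every successor in {m0, m1, m2, m3, m4, m6, m7, m8, m9}} = {m0, m1, m2, m3, m4, m6, m7, m9}
m9 ∈ Sat(AX (~b | a)) = {m0, m1, m2, m3, m4, m6, m7, m9}, so the formula holds at m9.

Yes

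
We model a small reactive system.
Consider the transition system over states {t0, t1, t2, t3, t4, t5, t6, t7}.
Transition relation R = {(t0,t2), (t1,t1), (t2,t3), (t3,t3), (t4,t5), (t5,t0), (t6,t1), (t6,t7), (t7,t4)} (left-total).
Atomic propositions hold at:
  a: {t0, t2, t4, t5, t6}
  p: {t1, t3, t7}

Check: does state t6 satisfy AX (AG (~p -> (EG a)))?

Sat(~p) = {t0, t2, t4, t5, t6}
EG a: greatest fixpoint, start Z0 = {t0, t2, t4, t5, t6}, keep only states in Sat with some successor in Z. Z1 = {t0, t4, t5}; Z2 = {t4, t5}; Z3 = {t4}; Z4 = ∅; fixed.
Sat(EG a) = ∅
Sat(~p -> (EG a)) = {t1, t3, t7}
AG (~p -> (EG a)): greatest fixpoint, start Z0 = {t1, t3, t7}, keep only states in Sat with every successor in Z. Z1 = {t1, t3}; fixed.
Sat(AG (~p -> (EG a))) = {t1, t3}
Sat(AX (AG (~p -> (EG a)))) = {s : every successor in {t1, t3}} = {t1, t2, t3}
t6 ∉ Sat(AX (AG (~p -> (EG a)))) = {t1, t2, t3}, so the formula does not hold at t6.

No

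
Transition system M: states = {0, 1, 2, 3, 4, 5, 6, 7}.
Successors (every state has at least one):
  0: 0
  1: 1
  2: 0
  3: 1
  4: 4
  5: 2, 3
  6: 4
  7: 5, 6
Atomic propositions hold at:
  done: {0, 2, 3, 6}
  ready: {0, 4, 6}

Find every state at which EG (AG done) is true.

{0, 2}

AG done: greatest fixpoint, start Z0 = {0, 2, 3, 6}, keep only states in Sat with every successor in Z. Z1 = {0, 2}; fixed.
Sat(AG done) = {0, 2}
EG (AG done): greatest fixpoint, start Z0 = {0, 2}, keep only states in Sat with some successor in Z. Already a fixed point.
Sat(EG (AG done)) = {0, 2}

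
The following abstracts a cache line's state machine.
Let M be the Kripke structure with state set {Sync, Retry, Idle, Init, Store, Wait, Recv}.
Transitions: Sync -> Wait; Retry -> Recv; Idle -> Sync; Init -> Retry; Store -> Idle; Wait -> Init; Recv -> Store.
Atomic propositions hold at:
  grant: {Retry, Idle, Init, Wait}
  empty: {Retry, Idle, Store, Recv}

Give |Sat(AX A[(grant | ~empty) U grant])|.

Sat(~empty) = {Sync, Init, Wait}
Sat(grant | ~empty) = {Sync, Retry, Idle, Init, Wait}
A[(grant | ~empty) U grant]: least fixpoint, start Z0 = Sat(grant) = {Retry, Idle, Init, Wait}, add states in Sat(grant | ~empty) with every successor in Z. Z1 = {Sync, Retry, Idle, Init, Wait}; fixed.
Sat(A[(grant | ~empty) U grant]) = {Sync, Retry, Idle, Init, Wait}
Sat(AX A[(grant | ~empty) U grant]) = {s : every successor in {Sync, Retry, Idle, Init, Wait}} = {Sync, Idle, Init, Store, Wait}
|Sat(AX A[(grant | ~empty) U grant])| = |{Sync, Idle, Init, Store, Wait}| = 5.

5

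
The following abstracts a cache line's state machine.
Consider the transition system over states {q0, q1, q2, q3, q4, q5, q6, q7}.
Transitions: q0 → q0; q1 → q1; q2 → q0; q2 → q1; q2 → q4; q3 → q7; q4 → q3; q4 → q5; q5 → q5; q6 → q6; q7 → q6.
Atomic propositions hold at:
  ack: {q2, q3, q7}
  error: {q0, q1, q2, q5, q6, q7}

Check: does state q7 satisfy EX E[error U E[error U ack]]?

No

E[error U ack]: least fixpoint, start Z0 = Sat(ack) = {q2, q3, q7}, add states in Sat(error) with some successor in Z. Already a fixed point.
Sat(E[error U ack]) = {q2, q3, q7}
E[error U E[error U ack]]: least fixpoint, start Z0 = Sat(E[error U ack]) = {q2, q3, q7}, add states in Sat(error) with some successor in Z. Already a fixed point.
Sat(E[error U E[error U ack]]) = {q2, q3, q7}
Sat(EX E[error U E[error U ack]]) = {s : some successor in {q2, q3, q7}} = {q3, q4}
q7 ∉ Sat(EX E[error U E[error U ack]]) = {q3, q4}, so the formula does not hold at q7.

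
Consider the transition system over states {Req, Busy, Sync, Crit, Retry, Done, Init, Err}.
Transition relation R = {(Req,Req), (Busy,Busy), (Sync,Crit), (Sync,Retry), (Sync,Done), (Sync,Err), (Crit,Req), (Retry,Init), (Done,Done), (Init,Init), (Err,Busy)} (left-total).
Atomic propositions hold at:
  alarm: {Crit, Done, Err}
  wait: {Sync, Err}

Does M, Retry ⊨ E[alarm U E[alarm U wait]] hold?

No

E[alarm U wait]: least fixpoint, start Z0 = Sat(wait) = {Sync, Err}, add states in Sat(alarm) with some successor in Z. Already a fixed point.
Sat(E[alarm U wait]) = {Sync, Err}
E[alarm U E[alarm U wait]]: least fixpoint, start Z0 = Sat(E[alarm U wait]) = {Sync, Err}, add states in Sat(alarm) with some successor in Z. Already a fixed point.
Sat(E[alarm U E[alarm U wait]]) = {Sync, Err}
Retry ∉ Sat(E[alarm U E[alarm U wait]]) = {Sync, Err}, so the formula does not hold at Retry.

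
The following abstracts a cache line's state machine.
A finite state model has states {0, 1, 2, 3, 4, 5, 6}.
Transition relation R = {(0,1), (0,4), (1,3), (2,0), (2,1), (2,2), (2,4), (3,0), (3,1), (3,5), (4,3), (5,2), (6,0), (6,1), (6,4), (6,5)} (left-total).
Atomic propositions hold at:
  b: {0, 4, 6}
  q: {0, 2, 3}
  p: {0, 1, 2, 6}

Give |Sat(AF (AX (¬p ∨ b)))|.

Sat(¬p) = {3, 4, 5}
Sat(¬p ∨ b) = {0, 3, 4, 5, 6}
Sat(AX (¬p ∨ b)) = {s : every successor in {0, 3, 4, 5, 6}} = {1, 4}
AF (AX (¬p ∨ b)): least fixpoint, start Z0 = {1, 4}, add states with every successor in Z. Z1 = {0, 1, 4}; fixed.
Sat(AF (AX (¬p ∨ b))) = {0, 1, 4}
|Sat(AF (AX (¬p ∨ b)))| = |{0, 1, 4}| = 3.

3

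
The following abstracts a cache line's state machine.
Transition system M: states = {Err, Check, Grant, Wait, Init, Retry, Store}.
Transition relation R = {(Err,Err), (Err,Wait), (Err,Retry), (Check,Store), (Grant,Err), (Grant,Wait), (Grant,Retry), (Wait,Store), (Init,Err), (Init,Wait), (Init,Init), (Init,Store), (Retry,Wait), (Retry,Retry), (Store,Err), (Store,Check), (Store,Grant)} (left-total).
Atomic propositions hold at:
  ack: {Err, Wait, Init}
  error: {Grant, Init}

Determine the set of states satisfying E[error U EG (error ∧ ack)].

Sat(error ∧ ack) = {Init}
EG (error ∧ ack): greatest fixpoint, start Z0 = {Init}, keep only states in Sat with some successor in Z. Already a fixed point.
Sat(EG (error ∧ ack)) = {Init}
E[error U EG (error ∧ ack)]: least fixpoint, start Z0 = Sat(EG (error ∧ ack)) = {Init}, add states in Sat(error) with some successor in Z. Already a fixed point.
Sat(E[error U EG (error ∧ ack)]) = {Init}

{Init}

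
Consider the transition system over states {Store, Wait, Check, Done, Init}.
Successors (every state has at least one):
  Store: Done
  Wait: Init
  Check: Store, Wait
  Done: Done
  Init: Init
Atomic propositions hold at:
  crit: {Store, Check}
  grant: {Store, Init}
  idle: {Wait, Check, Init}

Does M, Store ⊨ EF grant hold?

Yes

EF grant: least fixpoint, start Z0 = {Store, Init}, add states with some successor in Z. Z1 = {Store, Wait, Check, Init}; fixed.
Sat(EF grant) = {Store, Wait, Check, Init}
Store ∈ Sat(EF grant) = {Store, Wait, Check, Init}, so the formula holds at Store.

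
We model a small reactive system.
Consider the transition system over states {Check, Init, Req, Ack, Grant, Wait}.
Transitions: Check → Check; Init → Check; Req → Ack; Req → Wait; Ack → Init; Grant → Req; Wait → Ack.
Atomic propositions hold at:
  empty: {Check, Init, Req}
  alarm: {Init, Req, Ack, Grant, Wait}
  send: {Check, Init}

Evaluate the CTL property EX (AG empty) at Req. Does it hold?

AG empty: greatest fixpoint, start Z0 = {Check, Init, Req}, keep only states in Sat with every successor in Z. Z1 = {Check, Init}; fixed.
Sat(AG empty) = {Check, Init}
Sat(EX (AG empty)) = {s : some successor in {Check, Init}} = {Check, Init, Ack}
Req ∉ Sat(EX (AG empty)) = {Check, Init, Ack}, so the formula does not hold at Req.

No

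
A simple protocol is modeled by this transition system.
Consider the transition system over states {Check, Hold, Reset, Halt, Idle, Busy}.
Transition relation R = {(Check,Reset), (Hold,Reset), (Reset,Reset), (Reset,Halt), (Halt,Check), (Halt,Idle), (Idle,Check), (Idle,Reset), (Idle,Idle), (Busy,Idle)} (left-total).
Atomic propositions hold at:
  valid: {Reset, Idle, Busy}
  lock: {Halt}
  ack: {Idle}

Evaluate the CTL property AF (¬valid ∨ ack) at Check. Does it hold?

Sat(¬valid) = {Check, Hold, Halt}
Sat(¬valid ∨ ack) = {Check, Hold, Halt, Idle}
AF (¬valid ∨ ack): least fixpoint, start Z0 = {Check, Hold, Halt, Idle}, add states with every successor in Z. Z1 = {Check, Hold, Halt, Idle, Busy}; fixed.
Sat(AF (¬valid ∨ ack)) = {Check, Hold, Halt, Idle, Busy}
Check ∈ Sat(AF (¬valid ∨ ack)) = {Check, Hold, Halt, Idle, Busy}, so the formula holds at Check.

Yes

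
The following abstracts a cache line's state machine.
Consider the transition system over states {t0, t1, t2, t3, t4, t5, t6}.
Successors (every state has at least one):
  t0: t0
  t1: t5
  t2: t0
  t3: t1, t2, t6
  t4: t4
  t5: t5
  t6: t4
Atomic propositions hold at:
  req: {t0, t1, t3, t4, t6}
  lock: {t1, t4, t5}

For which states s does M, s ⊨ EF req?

{t0, t1, t2, t3, t4, t6}

EF req: least fixpoint, start Z0 = {t0, t1, t3, t4, t6}, add states with some successor in Z. Z1 = {t0, t1, t2, t3, t4, t6}; fixed.
Sat(EF req) = {t0, t1, t2, t3, t4, t6}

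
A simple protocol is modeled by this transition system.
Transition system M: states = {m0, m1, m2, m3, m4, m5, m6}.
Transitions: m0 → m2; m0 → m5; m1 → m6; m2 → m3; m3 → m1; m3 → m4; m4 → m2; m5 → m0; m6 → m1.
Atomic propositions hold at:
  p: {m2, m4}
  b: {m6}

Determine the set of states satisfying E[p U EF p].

{m0, m2, m3, m4, m5}

EF p: least fixpoint, start Z0 = {m2, m4}, add states with some successor in Z. Z1 = {m0, m2, m3, m4}; Z2 = {m0, m2, m3, m4, m5}; fixed.
Sat(EF p) = {m0, m2, m3, m4, m5}
E[p U EF p]: least fixpoint, start Z0 = Sat(EF p) = {m0, m2, m3, m4, m5}, add states in Sat(p) with some successor in Z. Already a fixed point.
Sat(E[p U EF p]) = {m0, m2, m3, m4, m5}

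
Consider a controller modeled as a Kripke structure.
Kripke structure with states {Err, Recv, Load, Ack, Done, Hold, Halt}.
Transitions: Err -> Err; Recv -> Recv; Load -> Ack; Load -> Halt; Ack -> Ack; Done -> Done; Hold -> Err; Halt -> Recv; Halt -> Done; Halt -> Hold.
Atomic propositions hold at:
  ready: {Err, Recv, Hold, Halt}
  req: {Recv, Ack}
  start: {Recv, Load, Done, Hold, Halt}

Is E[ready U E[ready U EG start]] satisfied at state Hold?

EG start: greatest fixpoint, start Z0 = {Recv, Load, Done, Hold, Halt}, keep only states in Sat with some successor in Z. Z1 = {Recv, Load, Done, Halt}; fixed.
Sat(EG start) = {Recv, Load, Done, Halt}
E[ready U EG start]: least fixpoint, start Z0 = Sat(EG start) = {Recv, Load, Done, Halt}, add states in Sat(ready) with some successor in Z. Already a fixed point.
Sat(E[ready U EG start]) = {Recv, Load, Done, Halt}
E[ready U E[ready U EG start]]: least fixpoint, start Z0 = Sat(E[ready U EG start]) = {Recv, Load, Done, Halt}, add states in Sat(ready) with some successor in Z. Already a fixed point.
Sat(E[ready U E[ready U EG start]]) = {Recv, Load, Done, Halt}
Hold ∉ Sat(E[ready U E[ready U EG start]]) = {Recv, Load, Done, Halt}, so the formula does not hold at Hold.

No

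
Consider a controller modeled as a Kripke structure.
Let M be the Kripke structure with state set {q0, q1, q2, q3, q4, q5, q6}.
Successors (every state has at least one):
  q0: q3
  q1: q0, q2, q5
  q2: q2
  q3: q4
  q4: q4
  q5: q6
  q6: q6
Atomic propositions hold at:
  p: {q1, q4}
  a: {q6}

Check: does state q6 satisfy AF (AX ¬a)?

Sat(¬a) = {q0, q1, q2, q3, q4, q5}
Sat(AX ¬a) = {s : every successor in {q0, q1, q2, q3, q4, q5}} = {q0, q1, q2, q3, q4}
AF (AX ¬a): least fixpoint, start Z0 = {q0, q1, q2, q3, q4}, add states with every successor in Z. Already a fixed point.
Sat(AF (AX ¬a)) = {q0, q1, q2, q3, q4}
q6 ∉ Sat(AF (AX ¬a)) = {q0, q1, q2, q3, q4}, so the formula does not hold at q6.

No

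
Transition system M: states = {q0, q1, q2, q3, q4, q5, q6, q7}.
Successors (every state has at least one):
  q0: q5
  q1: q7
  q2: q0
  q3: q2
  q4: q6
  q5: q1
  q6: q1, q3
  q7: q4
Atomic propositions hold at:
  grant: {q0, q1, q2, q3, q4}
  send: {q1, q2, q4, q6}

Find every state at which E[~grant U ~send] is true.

{q0, q3, q5, q6, q7}

Sat(~grant) = {q5, q6, q7}
Sat(~send) = {q0, q3, q5, q7}
E[~grant U ~send]: least fixpoint, start Z0 = Sat(~send) = {q0, q3, q5, q7}, add states in Sat(~grant) with some successor in Z. Z1 = {q0, q3, q5, q6, q7}; fixed.
Sat(E[~grant U ~send]) = {q0, q3, q5, q6, q7}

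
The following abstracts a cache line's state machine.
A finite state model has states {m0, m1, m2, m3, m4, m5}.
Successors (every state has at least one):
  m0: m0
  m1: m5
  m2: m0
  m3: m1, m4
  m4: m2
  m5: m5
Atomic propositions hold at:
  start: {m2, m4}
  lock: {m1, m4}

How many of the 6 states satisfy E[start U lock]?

2

E[start U lock]: least fixpoint, start Z0 = Sat(lock) = {m1, m4}, add states in Sat(start) with some successor in Z. Already a fixed point.
Sat(E[start U lock]) = {m1, m4}
|Sat(E[start U lock])| = |{m1, m4}| = 2.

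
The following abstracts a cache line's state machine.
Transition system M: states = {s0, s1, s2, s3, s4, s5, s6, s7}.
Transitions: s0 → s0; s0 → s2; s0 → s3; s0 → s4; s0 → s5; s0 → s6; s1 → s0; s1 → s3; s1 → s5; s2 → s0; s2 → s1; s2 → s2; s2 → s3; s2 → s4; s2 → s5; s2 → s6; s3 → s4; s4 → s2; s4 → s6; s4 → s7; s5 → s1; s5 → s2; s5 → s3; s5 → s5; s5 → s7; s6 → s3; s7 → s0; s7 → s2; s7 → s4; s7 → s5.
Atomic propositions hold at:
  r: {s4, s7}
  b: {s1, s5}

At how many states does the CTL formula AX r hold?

Sat(AX r) = {s : every successor in {s4, s7}} = {s3}
|Sat(AX r)| = |{s3}| = 1.

1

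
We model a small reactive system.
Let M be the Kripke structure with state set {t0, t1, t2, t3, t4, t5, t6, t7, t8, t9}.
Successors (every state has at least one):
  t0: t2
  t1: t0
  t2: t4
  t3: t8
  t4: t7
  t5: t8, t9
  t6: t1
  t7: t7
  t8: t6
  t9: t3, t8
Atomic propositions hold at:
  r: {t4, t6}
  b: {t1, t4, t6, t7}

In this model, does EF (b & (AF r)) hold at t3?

Yes

AF r: least fixpoint, start Z0 = {t4, t6}, add states with every successor in Z. Z1 = {t2, t4, t6, t8}; Z2 = {t0, t2, t3, t4, t6, t8}; Z3 = {t0, t1, t2, t3, t4, t6, t8, t9}; Z4 = {t0, t1, t2, t3, t4, t5, t6, t8, t9}; fixed.
Sat(AF r) = {t0, t1, t2, t3, t4, t5, t6, t8, t9}
Sat(b & (AF r)) = {t1, t4, t6}
EF (b & (AF r)): least fixpoint, start Z0 = {t1, t4, t6}, add states with some successor in Z. Z1 = {t1, t2, t4, t6, t8}; Z2 = {t0, t1, t2, t3, t4, t5, t6, t8, t9}; fixed.
Sat(EF (b & (AF r))) = {t0, t1, t2, t3, t4, t5, t6, t8, t9}
t3 ∈ Sat(EF (b & (AF r))) = {t0, t1, t2, t3, t4, t5, t6, t8, t9}, so the formula holds at t3.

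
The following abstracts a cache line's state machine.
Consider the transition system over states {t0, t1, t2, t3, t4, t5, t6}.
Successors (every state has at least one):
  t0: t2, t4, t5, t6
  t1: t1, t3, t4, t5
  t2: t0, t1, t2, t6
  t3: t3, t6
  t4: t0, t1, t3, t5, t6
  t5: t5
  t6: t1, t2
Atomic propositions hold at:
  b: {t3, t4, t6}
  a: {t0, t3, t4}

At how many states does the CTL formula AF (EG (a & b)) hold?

Sat(a & b) = {t3, t4}
EG (a & b): greatest fixpoint, start Z0 = {t3, t4}, keep only states in Sat with some successor in Z. Already a fixed point.
Sat(EG (a & b)) = {t3, t4}
AF (EG (a & b)): least fixpoint, start Z0 = {t3, t4}, add states with every successor in Z. Already a fixed point.
Sat(AF (EG (a & b))) = {t3, t4}
|Sat(AF (EG (a & b)))| = |{t3, t4}| = 2.

2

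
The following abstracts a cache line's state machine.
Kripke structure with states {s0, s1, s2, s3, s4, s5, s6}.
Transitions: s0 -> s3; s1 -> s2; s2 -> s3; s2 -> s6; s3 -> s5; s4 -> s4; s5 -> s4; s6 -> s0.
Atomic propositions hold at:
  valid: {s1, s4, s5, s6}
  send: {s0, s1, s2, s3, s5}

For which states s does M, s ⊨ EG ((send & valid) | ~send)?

Sat(send & valid) = {s1, s5}
Sat(~send) = {s4, s6}
Sat((send & valid) | ~send) = {s1, s4, s5, s6}
EG ((send & valid) | ~send): greatest fixpoint, start Z0 = {s1, s4, s5, s6}, keep only states in Sat with some successor in Z. Z1 = {s4, s5}; fixed.
Sat(EG ((send & valid) | ~send)) = {s4, s5}

{s4, s5}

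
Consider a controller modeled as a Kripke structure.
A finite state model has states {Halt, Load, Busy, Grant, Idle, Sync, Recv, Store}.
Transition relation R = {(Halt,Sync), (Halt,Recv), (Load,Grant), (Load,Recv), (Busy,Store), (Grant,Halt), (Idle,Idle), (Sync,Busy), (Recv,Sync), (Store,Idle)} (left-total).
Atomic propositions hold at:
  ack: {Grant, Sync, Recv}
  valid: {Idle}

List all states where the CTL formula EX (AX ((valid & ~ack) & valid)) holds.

Sat(~ack) = {Halt, Load, Busy, Idle, Store}
Sat(valid & ~ack) = {Idle}
Sat((valid & ~ack) & valid) = {Idle}
Sat(AX ((valid & ~ack) & valid)) = {s : every successor in {Idle}} = {Idle, Store}
Sat(EX (AX ((valid & ~ack) & valid))) = {s : some successor in {Idle, Store}} = {Busy, Idle, Store}

{Busy, Idle, Store}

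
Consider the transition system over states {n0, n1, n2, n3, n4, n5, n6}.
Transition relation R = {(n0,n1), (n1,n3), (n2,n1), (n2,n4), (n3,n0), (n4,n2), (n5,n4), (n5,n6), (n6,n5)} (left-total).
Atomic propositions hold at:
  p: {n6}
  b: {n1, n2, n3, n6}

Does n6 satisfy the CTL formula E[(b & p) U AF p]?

Yes

Sat(b & p) = {n6}
AF p: least fixpoint, start Z0 = {n6}, add states with every successor in Z. Already a fixed point.
Sat(AF p) = {n6}
E[(b & p) U AF p]: least fixpoint, start Z0 = Sat(AF p) = {n6}, add states in Sat(b & p) with some successor in Z. Already a fixed point.
Sat(E[(b & p) U AF p]) = {n6}
n6 ∈ Sat(E[(b & p) U AF p]) = {n6}, so the formula holds at n6.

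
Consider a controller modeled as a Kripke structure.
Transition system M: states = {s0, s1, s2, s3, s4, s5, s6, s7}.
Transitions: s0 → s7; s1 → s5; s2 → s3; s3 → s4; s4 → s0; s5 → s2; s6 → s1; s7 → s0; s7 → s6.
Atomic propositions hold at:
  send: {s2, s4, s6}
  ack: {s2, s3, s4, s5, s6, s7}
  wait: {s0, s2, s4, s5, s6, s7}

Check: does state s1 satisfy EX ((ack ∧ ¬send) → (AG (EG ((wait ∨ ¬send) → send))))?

No

Sat(¬send) = {s0, s1, s3, s5, s7}
Sat(ack ∧ ¬send) = {s3, s5, s7}
Sat(wait ∨ ¬send) = {s0, s1, s2, s3, s4, s5, s6, s7}
Sat((wait ∨ ¬send) → send) = {s2, s4, s6}
EG ((wait ∨ ¬send) → send): greatest fixpoint, start Z0 = {s2, s4, s6}, keep only states in Sat with some successor in Z. Z1 = ∅; fixed.
Sat(EG ((wait ∨ ¬send) → send)) = ∅
AG (EG ((wait ∨ ¬send) → send)): greatest fixpoint, start Z0 = ∅, keep only states in Sat with every successor in Z. Already a fixed point.
Sat(AG (EG ((wait ∨ ¬send) → send))) = ∅
Sat((ack ∧ ¬send) → (AG (EG ((wait ∨ ¬send) → send)))) = {s0, s1, s2, s4, s6}
Sat(EX ((ack ∧ ¬send) → (AG (EG ((wait ∨ ¬send) → send))))) = {s : some successor in {s0, s1, s2, s4, s6}} = {s3, s4, s5, s6, s7}
s1 ∉ Sat(EX ((ack ∧ ¬send) → (AG (EG ((wait ∨ ¬send) → send))))) = {s3, s4, s5, s6, s7}, so the formula does not hold at s1.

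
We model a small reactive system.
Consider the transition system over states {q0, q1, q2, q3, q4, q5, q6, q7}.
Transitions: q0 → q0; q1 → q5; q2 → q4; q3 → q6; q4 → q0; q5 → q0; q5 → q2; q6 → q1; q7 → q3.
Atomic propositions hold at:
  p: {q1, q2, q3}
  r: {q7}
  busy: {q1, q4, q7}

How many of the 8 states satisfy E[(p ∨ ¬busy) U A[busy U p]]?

Sat(¬busy) = {q0, q2, q3, q5, q6}
Sat(p ∨ ¬busy) = {q0, q1, q2, q3, q5, q6}
A[busy U p]: least fixpoint, start Z0 = Sat(p) = {q1, q2, q3}, add states in Sat(busy) with every successor in Z. Z1 = {q1, q2, q3, q7}; fixed.
Sat(A[busy U p]) = {q1, q2, q3, q7}
E[(p ∨ ¬busy) U A[busy U p]]: least fixpoint, start Z0 = Sat(A[busy U p]) = {q1, q2, q3, q7}, add states in Sat(p ∨ ¬busy) with some successor in Z. Z1 = {q1, q2, q3, q5, q6, q7}; fixed.
Sat(E[(p ∨ ¬busy) U A[busy U p]]) = {q1, q2, q3, q5, q6, q7}
|Sat(E[(p ∨ ¬busy) U A[busy U p]])| = |{q1, q2, q3, q5, q6, q7}| = 6.

6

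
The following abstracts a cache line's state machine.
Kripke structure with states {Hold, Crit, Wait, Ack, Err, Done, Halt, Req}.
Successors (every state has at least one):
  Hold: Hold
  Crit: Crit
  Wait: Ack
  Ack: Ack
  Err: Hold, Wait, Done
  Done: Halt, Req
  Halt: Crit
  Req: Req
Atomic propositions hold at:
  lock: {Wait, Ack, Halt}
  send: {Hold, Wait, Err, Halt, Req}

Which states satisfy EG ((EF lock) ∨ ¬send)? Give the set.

{Crit, Wait, Ack, Err, Done, Halt}

EF lock: least fixpoint, start Z0 = {Wait, Ack, Halt}, add states with some successor in Z. Z1 = {Wait, Ack, Err, Done, Halt}; fixed.
Sat(EF lock) = {Wait, Ack, Err, Done, Halt}
Sat(¬send) = {Crit, Ack, Done}
Sat((EF lock) ∨ ¬send) = {Crit, Wait, Ack, Err, Done, Halt}
EG ((EF lock) ∨ ¬send): greatest fixpoint, start Z0 = {Crit, Wait, Ack, Err, Done, Halt}, keep only states in Sat with some successor in Z. Already a fixed point.
Sat(EG ((EF lock) ∨ ¬send)) = {Crit, Wait, Ack, Err, Done, Halt}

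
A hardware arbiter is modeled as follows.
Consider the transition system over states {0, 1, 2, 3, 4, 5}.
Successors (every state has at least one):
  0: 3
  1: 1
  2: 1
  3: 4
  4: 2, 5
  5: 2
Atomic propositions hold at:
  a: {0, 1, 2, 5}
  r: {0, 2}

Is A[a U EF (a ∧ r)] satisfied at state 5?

Sat(a ∧ r) = {0, 2}
EF (a ∧ r): least fixpoint, start Z0 = {0, 2}, add states with some successor in Z. Z1 = {0, 2, 4, 5}; Z2 = {0, 2, 3, 4, 5}; fixed.
Sat(EF (a ∧ r)) = {0, 2, 3, 4, 5}
A[a U EF (a ∧ r)]: least fixpoint, start Z0 = Sat(EF (a ∧ r)) = {0, 2, 3, 4, 5}, add states in Sat(a) with every successor in Z. Already a fixed point.
Sat(A[a U EF (a ∧ r)]) = {0, 2, 3, 4, 5}
5 ∈ Sat(A[a U EF (a ∧ r)]) = {0, 2, 3, 4, 5}, so the formula holds at 5.

Yes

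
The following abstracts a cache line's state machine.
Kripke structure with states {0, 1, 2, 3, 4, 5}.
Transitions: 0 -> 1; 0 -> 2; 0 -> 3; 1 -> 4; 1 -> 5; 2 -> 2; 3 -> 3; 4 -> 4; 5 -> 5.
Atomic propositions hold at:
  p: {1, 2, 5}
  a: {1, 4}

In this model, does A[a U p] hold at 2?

A[a U p]: least fixpoint, start Z0 = Sat(p) = {1, 2, 5}, add states in Sat(a) with every successor in Z. Already a fixed point.
Sat(A[a U p]) = {1, 2, 5}
2 ∈ Sat(A[a U p]) = {1, 2, 5}, so the formula holds at 2.

Yes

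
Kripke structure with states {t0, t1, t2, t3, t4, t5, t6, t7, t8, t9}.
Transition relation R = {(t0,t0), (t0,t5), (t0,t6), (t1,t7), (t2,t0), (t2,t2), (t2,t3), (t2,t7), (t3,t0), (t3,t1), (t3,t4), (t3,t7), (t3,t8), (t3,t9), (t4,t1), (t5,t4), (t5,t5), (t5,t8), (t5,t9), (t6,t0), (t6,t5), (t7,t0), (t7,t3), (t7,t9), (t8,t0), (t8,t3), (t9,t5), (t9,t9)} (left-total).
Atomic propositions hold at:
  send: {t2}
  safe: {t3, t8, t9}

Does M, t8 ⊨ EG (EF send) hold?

No

EF send: least fixpoint, start Z0 = {t2}, add states with some successor in Z. Already a fixed point.
Sat(EF send) = {t2}
EG (EF send): greatest fixpoint, start Z0 = {t2}, keep only states in Sat with some successor in Z. Already a fixed point.
Sat(EG (EF send)) = {t2}
t8 ∉ Sat(EG (EF send)) = {t2}, so the formula does not hold at t8.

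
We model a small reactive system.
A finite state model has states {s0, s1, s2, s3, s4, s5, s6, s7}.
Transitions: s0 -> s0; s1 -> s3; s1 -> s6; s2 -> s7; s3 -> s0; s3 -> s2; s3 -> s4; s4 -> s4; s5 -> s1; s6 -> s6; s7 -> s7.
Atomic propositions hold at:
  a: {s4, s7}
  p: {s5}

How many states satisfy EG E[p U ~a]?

5

Sat(~a) = {s0, s1, s2, s3, s5, s6}
E[p U ~a]: least fixpoint, start Z0 = Sat(~a) = {s0, s1, s2, s3, s5, s6}, add states in Sat(p) with some successor in Z. Already a fixed point.
Sat(E[p U ~a]) = {s0, s1, s2, s3, s5, s6}
EG E[p U ~a]: greatest fixpoint, start Z0 = {s0, s1, s2, s3, s5, s6}, keep only states in Sat with some successor in Z. Z1 = {s0, s1, s3, s5, s6}; fixed.
Sat(EG E[p U ~a]) = {s0, s1, s3, s5, s6}
|Sat(EG E[p U ~a])| = |{s0, s1, s3, s5, s6}| = 5.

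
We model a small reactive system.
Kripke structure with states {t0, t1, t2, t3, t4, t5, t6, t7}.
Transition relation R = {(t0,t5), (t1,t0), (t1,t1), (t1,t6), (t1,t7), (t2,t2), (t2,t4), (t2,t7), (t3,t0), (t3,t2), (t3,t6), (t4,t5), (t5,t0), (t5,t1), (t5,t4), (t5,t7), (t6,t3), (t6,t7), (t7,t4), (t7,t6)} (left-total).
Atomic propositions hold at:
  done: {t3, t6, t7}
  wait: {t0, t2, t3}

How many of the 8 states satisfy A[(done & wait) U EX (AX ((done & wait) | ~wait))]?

Sat(done & wait) = {t3}
Sat(~wait) = {t1, t4, t5, t6, t7}
Sat((done & wait) | ~wait) = {t1, t3, t4, t5, t6, t7}
Sat(AX ((done & wait) | ~wait)) = {s : every successor in {t1, t3, t4, t5, t6, t7}} = {t0, t4, t6, t7}
Sat(EX (AX ((done & wait) | ~wait))) = {s : some successor in {t0, t4, t6, t7}} = {t1, t2, t3, t5, t6, t7}
A[(done & wait) U EX (AX ((done & wait) | ~wait))]: least fixpoint, start Z0 = Sat(EX (AX ((done & wait) | ~wait))) = {t1, t2, t3, t5, t6, t7}, add states in Sat(done & wait) with every successor in Z. Already a fixed point.
Sat(A[(done & wait) U EX (AX ((done & wait) | ~wait))]) = {t1, t2, t3, t5, t6, t7}
|Sat(A[(done & wait) U EX (AX ((done & wait) | ~wait))])| = |{t1, t2, t3, t5, t6, t7}| = 6.

6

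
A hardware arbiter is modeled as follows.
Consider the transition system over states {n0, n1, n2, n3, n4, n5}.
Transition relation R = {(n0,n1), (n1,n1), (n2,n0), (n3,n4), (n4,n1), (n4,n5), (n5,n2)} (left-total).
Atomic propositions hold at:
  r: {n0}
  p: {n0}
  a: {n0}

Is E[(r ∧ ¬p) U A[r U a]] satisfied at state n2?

Sat(¬p) = {n1, n2, n3, n4, n5}
Sat(r ∧ ¬p) = ∅
A[r U a]: least fixpoint, start Z0 = Sat(a) = {n0}, add states in Sat(r) with every successor in Z. Already a fixed point.
Sat(A[r U a]) = {n0}
E[(r ∧ ¬p) U A[r U a]]: least fixpoint, start Z0 = Sat(A[r U a]) = {n0}, add states in Sat(r ∧ ¬p) with some successor in Z. Already a fixed point.
Sat(E[(r ∧ ¬p) U A[r U a]]) = {n0}
n2 ∉ Sat(E[(r ∧ ¬p) U A[r U a]]) = {n0}, so the formula does not hold at n2.

No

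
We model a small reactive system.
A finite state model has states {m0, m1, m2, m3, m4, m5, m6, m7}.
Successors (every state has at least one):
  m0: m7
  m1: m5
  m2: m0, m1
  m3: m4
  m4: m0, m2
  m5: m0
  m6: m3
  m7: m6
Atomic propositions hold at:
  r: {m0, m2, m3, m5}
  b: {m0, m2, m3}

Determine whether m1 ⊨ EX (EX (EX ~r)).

Sat(~r) = {m1, m4, m6, m7}
Sat(EX ~r) = {s : some successor in {m1, m4, m6, m7}} = {m0, m2, m3, m7}
Sat(EX (EX ~r)) = {s : some successor in {m0, m2, m3, m7}} = {m0, m2, m4, m5, m6}
Sat(EX (EX (EX ~r))) = {s : some successor in {m0, m2, m4, m5, m6}} = {m1, m2, m3, m4, m5, m7}
m1 ∈ Sat(EX (EX (EX ~r))) = {m1, m2, m3, m4, m5, m7}, so the formula holds at m1.

Yes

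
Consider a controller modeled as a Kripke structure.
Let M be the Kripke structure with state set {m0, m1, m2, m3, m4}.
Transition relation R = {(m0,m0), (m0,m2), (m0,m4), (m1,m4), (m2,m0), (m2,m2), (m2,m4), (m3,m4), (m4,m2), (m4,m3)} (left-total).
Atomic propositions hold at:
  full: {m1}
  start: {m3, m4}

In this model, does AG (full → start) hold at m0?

Yes

Sat(full → start) = {m0, m2, m3, m4}
AG (full → start): greatest fixpoint, start Z0 = {m0, m2, m3, m4}, keep only states in Sat with every successor in Z. Already a fixed point.
Sat(AG (full → start)) = {m0, m2, m3, m4}
m0 ∈ Sat(AG (full → start)) = {m0, m2, m3, m4}, so the formula holds at m0.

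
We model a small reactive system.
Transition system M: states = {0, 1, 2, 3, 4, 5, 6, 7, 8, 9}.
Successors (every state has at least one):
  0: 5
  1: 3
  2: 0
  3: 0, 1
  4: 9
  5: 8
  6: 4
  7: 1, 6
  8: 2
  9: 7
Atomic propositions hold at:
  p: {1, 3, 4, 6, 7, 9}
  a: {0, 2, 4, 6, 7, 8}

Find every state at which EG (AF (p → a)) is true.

{0, 2, 4, 5, 6, 7, 8, 9}

Sat(p → a) = {0, 2, 4, 5, 6, 7, 8}
AF (p → a): least fixpoint, start Z0 = {0, 2, 4, 5, 6, 7, 8}, add states with every successor in Z. Z1 = {0, 2, 4, 5, 6, 7, 8, 9}; fixed.
Sat(AF (p → a)) = {0, 2, 4, 5, 6, 7, 8, 9}
EG (AF (p → a)): greatest fixpoint, start Z0 = {0, 2, 4, 5, 6, 7, 8, 9}, keep only states in Sat with some successor in Z. Already a fixed point.
Sat(EG (AF (p → a))) = {0, 2, 4, 5, 6, 7, 8, 9}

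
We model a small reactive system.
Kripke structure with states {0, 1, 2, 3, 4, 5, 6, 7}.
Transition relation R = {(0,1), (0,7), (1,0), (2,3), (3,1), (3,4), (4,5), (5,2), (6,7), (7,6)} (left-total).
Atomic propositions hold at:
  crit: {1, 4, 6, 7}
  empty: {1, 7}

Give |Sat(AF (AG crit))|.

2

AG crit: greatest fixpoint, start Z0 = {1, 4, 6, 7}, keep only states in Sat with every successor in Z. Z1 = {6, 7}; fixed.
Sat(AG crit) = {6, 7}
AF (AG crit): least fixpoint, start Z0 = {6, 7}, add states with every successor in Z. Already a fixed point.
Sat(AF (AG crit)) = {6, 7}
|Sat(AF (AG crit))| = |{6, 7}| = 2.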